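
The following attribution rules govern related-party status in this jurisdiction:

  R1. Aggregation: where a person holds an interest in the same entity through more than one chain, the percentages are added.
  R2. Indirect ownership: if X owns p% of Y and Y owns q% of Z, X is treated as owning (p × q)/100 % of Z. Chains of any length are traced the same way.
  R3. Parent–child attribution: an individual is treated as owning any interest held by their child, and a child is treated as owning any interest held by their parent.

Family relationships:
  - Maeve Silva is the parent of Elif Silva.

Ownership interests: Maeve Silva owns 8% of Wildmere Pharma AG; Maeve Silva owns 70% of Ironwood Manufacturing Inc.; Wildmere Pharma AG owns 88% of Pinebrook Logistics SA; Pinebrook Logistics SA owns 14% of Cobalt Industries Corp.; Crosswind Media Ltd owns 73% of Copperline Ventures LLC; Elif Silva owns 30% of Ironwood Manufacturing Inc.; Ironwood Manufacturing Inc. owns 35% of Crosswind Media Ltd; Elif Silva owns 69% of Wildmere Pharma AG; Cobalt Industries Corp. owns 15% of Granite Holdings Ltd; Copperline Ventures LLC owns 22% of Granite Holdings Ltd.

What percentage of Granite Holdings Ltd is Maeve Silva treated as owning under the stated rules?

By parent–child attribution (R3), Maeve Silva is treated as also owning Elif Silva's interest in Ironwood Manufacturing Inc, giving 70% + 30% = 100%.
By parent–child attribution (R3), Maeve Silva is treated as also owning Elif Silva's interest in Wildmere Pharma AG, giving 8% + 69% = 77%.
Chain via Ironwood Manufacturing Inc. → Crosswind Media Ltd → Copperline Ventures LLC (R2): 100% × 35% × 73% × 22% = 5.621% of Granite Holdings Ltd.
Chain via Wildmere Pharma AG → Pinebrook Logistics SA → Cobalt Industries Corp. (R2): 77% × 88% × 14% × 15% = 1.42296% of Granite Holdings Ltd.
Aggregating (R1): 5.621% + 1.42296% = 7.04396%.

7.04396%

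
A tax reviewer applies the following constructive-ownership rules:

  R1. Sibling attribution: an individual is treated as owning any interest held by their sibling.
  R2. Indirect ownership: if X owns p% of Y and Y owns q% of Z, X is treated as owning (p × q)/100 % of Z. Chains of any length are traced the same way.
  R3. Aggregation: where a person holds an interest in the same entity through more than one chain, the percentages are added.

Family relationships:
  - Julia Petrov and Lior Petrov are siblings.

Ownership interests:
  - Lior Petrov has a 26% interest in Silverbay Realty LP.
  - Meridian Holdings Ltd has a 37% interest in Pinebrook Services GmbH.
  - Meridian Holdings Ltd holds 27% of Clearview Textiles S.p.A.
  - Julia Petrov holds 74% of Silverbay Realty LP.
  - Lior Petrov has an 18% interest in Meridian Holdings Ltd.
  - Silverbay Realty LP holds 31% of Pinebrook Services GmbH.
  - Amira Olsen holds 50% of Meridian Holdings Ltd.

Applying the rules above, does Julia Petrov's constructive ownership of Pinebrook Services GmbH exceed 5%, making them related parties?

Yes

By sibling attribution (R1), Julia Petrov is treated as also owning Lior Petrov's interest in Silverbay Realty LP, giving 74% + 26% = 100%.
By sibling attribution (R1), Julia Petrov is treated as owning Lior Petrov's 18% interest in Meridian Holdings Ltd.
Chain via Silverbay Realty LP (R2): 100% × 31% = 31% of Pinebrook Services GmbH.
Chain via Meridian Holdings Ltd (R2): 18% × 37% = 6.66% of Pinebrook Services GmbH.
Aggregating (R3): 31% + 6.66% = 37.66%.
37.66% exceeds the 5% threshold, so Julia is a related party to Pinebrook Services GmbH.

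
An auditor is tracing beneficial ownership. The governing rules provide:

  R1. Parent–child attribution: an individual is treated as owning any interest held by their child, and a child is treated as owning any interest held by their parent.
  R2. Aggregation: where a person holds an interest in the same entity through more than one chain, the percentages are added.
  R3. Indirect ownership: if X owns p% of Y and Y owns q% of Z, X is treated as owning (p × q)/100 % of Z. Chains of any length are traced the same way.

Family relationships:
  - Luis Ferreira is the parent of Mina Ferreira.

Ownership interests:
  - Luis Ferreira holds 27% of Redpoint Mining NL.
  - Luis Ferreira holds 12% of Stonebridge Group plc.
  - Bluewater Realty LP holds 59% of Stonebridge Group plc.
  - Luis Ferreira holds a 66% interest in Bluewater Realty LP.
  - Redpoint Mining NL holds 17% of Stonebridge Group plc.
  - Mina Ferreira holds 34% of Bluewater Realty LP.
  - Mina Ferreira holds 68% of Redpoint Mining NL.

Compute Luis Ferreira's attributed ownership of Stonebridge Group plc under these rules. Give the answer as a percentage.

By parent–child attribution (R1), Luis Ferreira is treated as also owning Mina Ferreira's interest in Bluewater Realty LP, giving 66% + 34% = 100%.
By parent–child attribution (R1), Luis Ferreira is treated as also owning Mina Ferreira's interest in Redpoint Mining NL, giving 27% + 68% = 95%.
Chain via Bluewater Realty LP (R3): 100% × 59% = 59% of Stonebridge Group plc.
Chain via Redpoint Mining NL (R3): 95% × 17% = 16.15% of Stonebridge Group plc.
Direct interest in Stonebridge Group plc: 12%.
Aggregating (R2): 59% + 16.15% + 12% = 87.15%.

87.15%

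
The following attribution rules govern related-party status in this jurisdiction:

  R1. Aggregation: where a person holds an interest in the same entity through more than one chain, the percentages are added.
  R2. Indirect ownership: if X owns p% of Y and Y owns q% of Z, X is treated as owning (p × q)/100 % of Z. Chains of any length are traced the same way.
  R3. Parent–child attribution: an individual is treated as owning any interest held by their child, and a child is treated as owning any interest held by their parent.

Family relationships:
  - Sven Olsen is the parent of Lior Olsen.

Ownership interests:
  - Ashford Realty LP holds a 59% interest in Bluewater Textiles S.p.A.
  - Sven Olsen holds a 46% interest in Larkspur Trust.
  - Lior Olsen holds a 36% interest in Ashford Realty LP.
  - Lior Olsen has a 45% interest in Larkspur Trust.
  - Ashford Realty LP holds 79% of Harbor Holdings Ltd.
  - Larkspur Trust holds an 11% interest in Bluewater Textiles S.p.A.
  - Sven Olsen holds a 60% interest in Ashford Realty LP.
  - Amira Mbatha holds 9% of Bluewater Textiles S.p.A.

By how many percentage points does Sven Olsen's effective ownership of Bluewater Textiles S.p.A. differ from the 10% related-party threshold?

By parent–child attribution (R3), Sven Olsen is treated as also owning Lior Olsen's interest in Ashford Realty LP, giving 60% + 36% = 96%.
By parent–child attribution (R3), Sven Olsen is treated as also owning Lior Olsen's interest in Larkspur Trust, giving 46% + 45% = 91%.
Chain via Ashford Realty LP (R2): 96% × 59% = 56.64% of Bluewater Textiles S.p.A.
Chain via Larkspur Trust (R2): 91% × 11% = 10.01% of Bluewater Textiles S.p.A.
Aggregating (R1): 56.64% + 10.01% = 66.65%.
66.65% exceeds the 10% threshold by 56.65 percentage points.

56.65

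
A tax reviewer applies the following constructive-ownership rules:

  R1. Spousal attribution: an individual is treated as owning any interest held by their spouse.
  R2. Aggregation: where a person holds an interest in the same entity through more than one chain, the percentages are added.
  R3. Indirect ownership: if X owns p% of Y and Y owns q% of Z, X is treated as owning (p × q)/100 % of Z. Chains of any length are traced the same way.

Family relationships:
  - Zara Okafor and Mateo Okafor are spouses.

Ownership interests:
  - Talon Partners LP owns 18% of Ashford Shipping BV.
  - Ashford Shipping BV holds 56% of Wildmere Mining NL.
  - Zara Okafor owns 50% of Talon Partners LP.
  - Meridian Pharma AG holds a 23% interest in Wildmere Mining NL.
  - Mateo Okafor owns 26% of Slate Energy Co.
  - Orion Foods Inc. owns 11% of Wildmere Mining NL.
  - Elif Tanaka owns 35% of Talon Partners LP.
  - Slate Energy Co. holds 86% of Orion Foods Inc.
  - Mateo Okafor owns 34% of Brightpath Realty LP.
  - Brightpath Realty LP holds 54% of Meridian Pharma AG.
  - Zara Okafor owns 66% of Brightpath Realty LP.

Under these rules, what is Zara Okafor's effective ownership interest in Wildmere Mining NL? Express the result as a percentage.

By spousal attribution (R1), Zara Okafor is treated as also owning Mateo Okafor's interest in Brightpath Realty LP, giving 66% + 34% = 100%.
By spousal attribution (R1), Zara Okafor is treated as owning Mateo Okafor's 26% interest in Slate Energy Co.
Chain via Brightpath Realty LP → Meridian Pharma AG (R3): 100% × 54% × 23% = 12.42% of Wildmere Mining NL.
Chain via Talon Partners LP → Ashford Shipping BV (R3): 50% × 18% × 56% = 5.04% of Wildmere Mining NL.
Chain via Slate Energy Co. → Orion Foods Inc. (R3): 26% × 86% × 11% = 2.4596% of Wildmere Mining NL.
Aggregating (R2): 12.42% + 5.04% + 2.4596% = 19.9196%.

19.9196%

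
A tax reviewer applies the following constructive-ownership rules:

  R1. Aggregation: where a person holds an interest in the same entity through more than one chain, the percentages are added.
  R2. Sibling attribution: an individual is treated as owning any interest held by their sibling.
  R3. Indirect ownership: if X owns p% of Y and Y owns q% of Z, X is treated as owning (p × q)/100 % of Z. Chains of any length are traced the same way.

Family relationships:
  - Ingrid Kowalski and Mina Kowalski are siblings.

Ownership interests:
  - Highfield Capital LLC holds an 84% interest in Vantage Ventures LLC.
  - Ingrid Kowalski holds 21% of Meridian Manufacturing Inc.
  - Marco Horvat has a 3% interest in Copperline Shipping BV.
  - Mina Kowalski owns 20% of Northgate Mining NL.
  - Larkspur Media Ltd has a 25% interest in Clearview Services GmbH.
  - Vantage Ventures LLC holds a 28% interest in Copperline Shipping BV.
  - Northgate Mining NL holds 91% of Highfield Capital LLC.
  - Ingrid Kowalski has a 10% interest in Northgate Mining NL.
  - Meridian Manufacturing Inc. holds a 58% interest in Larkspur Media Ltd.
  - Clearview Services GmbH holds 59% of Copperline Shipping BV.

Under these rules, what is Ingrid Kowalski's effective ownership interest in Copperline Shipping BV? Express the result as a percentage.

8.21751%

By sibling attribution (R2), Ingrid Kowalski is treated as also owning Mina Kowalski's interest in Northgate Mining NL, giving 10% + 20% = 30%.
Chain via Meridian Manufacturing Inc. → Larkspur Media Ltd → Clearview Services GmbH (R3): 21% × 58% × 25% × 59% = 1.79655% of Copperline Shipping BV.
Chain via Northgate Mining NL → Highfield Capital LLC → Vantage Ventures LLC (R3): 30% × 91% × 84% × 28% = 6.42096% of Copperline Shipping BV.
Aggregating (R1): 1.79655% + 6.42096% = 8.21751%.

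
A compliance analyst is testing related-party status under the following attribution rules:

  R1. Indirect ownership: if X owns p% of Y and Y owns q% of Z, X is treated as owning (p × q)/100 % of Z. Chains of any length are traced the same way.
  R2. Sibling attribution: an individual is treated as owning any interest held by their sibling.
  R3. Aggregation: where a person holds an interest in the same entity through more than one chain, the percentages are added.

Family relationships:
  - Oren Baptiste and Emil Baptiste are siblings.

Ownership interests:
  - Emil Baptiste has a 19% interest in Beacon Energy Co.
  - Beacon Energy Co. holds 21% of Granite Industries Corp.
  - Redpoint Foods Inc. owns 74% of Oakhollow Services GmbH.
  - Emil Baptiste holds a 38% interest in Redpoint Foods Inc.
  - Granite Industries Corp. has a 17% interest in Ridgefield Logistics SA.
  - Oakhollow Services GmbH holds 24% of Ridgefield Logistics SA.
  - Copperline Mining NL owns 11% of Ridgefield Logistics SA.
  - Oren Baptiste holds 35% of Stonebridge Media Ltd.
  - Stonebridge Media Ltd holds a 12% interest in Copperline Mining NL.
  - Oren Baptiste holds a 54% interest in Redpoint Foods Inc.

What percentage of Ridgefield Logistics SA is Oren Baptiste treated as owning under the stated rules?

By sibling attribution (R2), Oren Baptiste is treated as also owning Emil Baptiste's interest in Redpoint Foods Inc, giving 54% + 38% = 92%.
By sibling attribution (R2), Oren Baptiste is treated as owning Emil Baptiste's 19% interest in Beacon Energy Co.
Chain via Stonebridge Media Ltd → Copperline Mining NL (R1): 35% × 12% × 11% = 0.462% of Ridgefield Logistics SA.
Chain via Redpoint Foods Inc. → Oakhollow Services GmbH (R1): 92% × 74% × 24% = 16.3392% of Ridgefield Logistics SA.
Chain via Beacon Energy Co. → Granite Industries Corp. (R1): 19% × 21% × 17% = 0.6783% of Ridgefield Logistics SA.
Aggregating (R3): 0.462% + 16.3392% + 0.6783% = 17.4795%.

17.4795%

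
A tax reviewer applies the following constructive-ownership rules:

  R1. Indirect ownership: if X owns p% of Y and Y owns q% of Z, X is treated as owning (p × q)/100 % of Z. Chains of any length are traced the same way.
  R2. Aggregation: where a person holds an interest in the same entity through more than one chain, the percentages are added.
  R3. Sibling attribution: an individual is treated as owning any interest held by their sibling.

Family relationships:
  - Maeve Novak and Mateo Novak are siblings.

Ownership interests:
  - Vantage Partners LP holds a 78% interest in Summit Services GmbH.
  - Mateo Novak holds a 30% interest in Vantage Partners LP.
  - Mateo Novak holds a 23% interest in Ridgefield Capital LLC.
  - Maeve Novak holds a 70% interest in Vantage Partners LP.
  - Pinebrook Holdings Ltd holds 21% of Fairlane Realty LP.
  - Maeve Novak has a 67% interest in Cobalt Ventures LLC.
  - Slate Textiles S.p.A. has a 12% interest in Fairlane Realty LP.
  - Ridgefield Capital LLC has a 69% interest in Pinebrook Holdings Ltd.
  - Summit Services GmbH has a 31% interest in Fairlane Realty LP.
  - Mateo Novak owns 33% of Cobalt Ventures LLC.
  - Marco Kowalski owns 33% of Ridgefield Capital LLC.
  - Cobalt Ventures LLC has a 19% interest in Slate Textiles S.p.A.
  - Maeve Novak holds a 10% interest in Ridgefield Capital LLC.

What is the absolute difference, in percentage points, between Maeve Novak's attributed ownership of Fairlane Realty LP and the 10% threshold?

By sibling attribution (R3), Maeve Novak is treated as also owning Mateo Novak's interest in Vantage Partners LP, giving 70% + 30% = 100%.
By sibling attribution (R3), Maeve Novak is treated as also owning Mateo Novak's interest in Cobalt Ventures LLC, giving 67% + 33% = 100%.
By sibling attribution (R3), Maeve Novak is treated as also owning Mateo Novak's interest in Ridgefield Capital LLC, giving 10% + 23% = 33%.
Chain via Vantage Partners LP → Summit Services GmbH (R1): 100% × 78% × 31% = 24.18% of Fairlane Realty LP.
Chain via Cobalt Ventures LLC → Slate Textiles S.p.A. (R1): 100% × 19% × 12% = 2.28% of Fairlane Realty LP.
Chain via Ridgefield Capital LLC → Pinebrook Holdings Ltd (R1): 33% × 69% × 21% = 4.7817% of Fairlane Realty LP.
Aggregating (R2): 24.18% + 2.28% + 4.7817% = 31.2417%.
31.2417% exceeds the 10% threshold by 21.2417 percentage points.

21.2417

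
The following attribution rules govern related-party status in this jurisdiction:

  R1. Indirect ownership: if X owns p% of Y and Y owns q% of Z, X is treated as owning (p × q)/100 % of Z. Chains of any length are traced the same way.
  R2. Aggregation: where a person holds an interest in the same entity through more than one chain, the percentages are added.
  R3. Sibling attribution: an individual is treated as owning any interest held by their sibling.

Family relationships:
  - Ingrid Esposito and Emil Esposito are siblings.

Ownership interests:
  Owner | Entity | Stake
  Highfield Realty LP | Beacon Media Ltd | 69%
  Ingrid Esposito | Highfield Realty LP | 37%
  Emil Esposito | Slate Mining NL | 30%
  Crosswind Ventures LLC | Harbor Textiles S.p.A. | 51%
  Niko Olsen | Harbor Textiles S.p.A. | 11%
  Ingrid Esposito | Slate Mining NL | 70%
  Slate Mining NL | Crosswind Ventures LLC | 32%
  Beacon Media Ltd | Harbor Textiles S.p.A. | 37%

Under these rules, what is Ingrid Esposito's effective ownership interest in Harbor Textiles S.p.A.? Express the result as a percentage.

By sibling attribution (R3), Ingrid Esposito is treated as also owning Emil Esposito's interest in Slate Mining NL, giving 70% + 30% = 100%.
Chain via Slate Mining NL → Crosswind Ventures LLC (R1): 100% × 32% × 51% = 16.32% of Harbor Textiles S.p.A.
Chain via Highfield Realty LP → Beacon Media Ltd (R1): 37% × 69% × 37% = 9.4461% of Harbor Textiles S.p.A.
Aggregating (R2): 16.32% + 9.4461% = 25.7661%.

25.7661%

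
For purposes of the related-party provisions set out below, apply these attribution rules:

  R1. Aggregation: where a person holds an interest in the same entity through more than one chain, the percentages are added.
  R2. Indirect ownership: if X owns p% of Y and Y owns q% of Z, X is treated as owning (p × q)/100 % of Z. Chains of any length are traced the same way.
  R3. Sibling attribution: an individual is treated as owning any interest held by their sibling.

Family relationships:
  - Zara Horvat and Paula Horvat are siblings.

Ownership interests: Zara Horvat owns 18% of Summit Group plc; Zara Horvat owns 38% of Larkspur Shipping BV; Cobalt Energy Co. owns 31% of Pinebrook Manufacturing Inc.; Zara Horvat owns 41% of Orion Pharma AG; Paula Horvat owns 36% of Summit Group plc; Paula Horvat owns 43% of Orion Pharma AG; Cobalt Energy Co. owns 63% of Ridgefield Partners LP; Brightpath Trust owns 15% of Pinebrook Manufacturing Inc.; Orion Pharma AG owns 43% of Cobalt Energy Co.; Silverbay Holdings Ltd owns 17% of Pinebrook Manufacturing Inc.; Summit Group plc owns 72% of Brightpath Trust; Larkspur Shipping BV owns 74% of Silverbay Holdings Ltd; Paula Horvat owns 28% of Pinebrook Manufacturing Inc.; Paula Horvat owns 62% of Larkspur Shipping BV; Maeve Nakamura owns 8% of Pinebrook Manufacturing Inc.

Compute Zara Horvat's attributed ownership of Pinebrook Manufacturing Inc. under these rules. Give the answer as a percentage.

By sibling attribution (R3), Zara Horvat is treated as also owning Paula Horvat's interest in Summit Group plc, giving 18% + 36% = 54%.
By sibling attribution (R3), Zara Horvat is treated as also owning Paula Horvat's interest in Orion Pharma AG, giving 41% + 43% = 84%.
By sibling attribution (R3), Zara Horvat is treated as also owning Paula Horvat's interest in Larkspur Shipping BV, giving 38% + 62% = 100%.
By sibling attribution (R3), Zara Horvat is treated as owning Paula Horvat's 28% interest in Pinebrook Manufacturing Inc.
Chain via Summit Group plc → Brightpath Trust (R2): 54% × 72% × 15% = 5.832% of Pinebrook Manufacturing Inc.
Chain via Orion Pharma AG → Cobalt Energy Co. (R2): 84% × 43% × 31% = 11.1972% of Pinebrook Manufacturing Inc.
Chain via Larkspur Shipping BV → Silverbay Holdings Ltd (R2): 100% × 74% × 17% = 12.58% of Pinebrook Manufacturing Inc.
Direct interest in Pinebrook Manufacturing Inc: 28%.
Aggregating (R1): 5.832% + 11.1972% + 12.58% + 28% = 57.6092%.

57.6092%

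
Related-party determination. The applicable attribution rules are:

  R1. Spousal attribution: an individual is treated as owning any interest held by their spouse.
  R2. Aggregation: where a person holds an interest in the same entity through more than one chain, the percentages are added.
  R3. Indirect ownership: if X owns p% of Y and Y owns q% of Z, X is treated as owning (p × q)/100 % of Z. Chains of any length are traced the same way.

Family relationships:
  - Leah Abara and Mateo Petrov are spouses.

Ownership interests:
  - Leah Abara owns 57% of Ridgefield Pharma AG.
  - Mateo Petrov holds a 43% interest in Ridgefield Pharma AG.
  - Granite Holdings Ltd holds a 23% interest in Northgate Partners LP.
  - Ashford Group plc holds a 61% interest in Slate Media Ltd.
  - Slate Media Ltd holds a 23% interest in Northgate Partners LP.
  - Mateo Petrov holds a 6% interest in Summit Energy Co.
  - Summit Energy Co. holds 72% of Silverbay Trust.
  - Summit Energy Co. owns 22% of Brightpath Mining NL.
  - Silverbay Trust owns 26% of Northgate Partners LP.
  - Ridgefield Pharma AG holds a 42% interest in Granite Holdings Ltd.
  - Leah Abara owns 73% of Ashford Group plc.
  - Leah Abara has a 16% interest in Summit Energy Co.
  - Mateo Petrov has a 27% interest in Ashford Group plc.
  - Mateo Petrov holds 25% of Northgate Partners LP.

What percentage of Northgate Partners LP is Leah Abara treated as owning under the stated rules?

By spousal attribution (R1), Leah Abara is treated as also owning Mateo Petrov's interest in Ridgefield Pharma AG, giving 57% + 43% = 100%.
By spousal attribution (R1), Leah Abara is treated as also owning Mateo Petrov's interest in Ashford Group plc, giving 73% + 27% = 100%.
By spousal attribution (R1), Leah Abara is treated as also owning Mateo Petrov's interest in Summit Energy Co, giving 16% + 6% = 22%.
By spousal attribution (R1), Leah Abara is treated as owning Mateo Petrov's 25% interest in Northgate Partners LP.
Chain via Ridgefield Pharma AG → Granite Holdings Ltd (R3): 100% × 42% × 23% = 9.66% of Northgate Partners LP.
Chain via Ashford Group plc → Slate Media Ltd (R3): 100% × 61% × 23% = 14.03% of Northgate Partners LP.
Chain via Summit Energy Co. → Silverbay Trust (R3): 22% × 72% × 26% = 4.1184% of Northgate Partners LP.
Direct interest in Northgate Partners LP: 25%.
Aggregating (R2): 9.66% + 14.03% + 4.1184% + 25% = 52.8084%.

52.8084%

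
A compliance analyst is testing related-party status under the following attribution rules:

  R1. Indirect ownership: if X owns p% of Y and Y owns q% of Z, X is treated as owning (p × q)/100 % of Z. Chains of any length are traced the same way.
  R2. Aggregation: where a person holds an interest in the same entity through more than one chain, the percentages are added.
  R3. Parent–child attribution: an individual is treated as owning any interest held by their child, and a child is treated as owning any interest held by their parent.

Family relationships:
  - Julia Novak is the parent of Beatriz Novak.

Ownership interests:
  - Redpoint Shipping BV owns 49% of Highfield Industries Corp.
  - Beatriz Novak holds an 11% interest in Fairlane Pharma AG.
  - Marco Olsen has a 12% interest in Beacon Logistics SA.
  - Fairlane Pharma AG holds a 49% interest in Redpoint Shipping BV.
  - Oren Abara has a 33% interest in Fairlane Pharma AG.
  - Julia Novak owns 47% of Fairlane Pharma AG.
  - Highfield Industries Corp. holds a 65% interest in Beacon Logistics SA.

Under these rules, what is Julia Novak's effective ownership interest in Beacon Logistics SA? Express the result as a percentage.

9.05177%

By parent–child attribution (R3), Julia Novak is treated as also owning Beatriz Novak's interest in Fairlane Pharma AG, giving 47% + 11% = 58%.
Chain via Fairlane Pharma AG → Redpoint Shipping BV → Highfield Industries Corp. (R1): 58% × 49% × 49% × 65% = 9.05177% of Beacon Logistics SA.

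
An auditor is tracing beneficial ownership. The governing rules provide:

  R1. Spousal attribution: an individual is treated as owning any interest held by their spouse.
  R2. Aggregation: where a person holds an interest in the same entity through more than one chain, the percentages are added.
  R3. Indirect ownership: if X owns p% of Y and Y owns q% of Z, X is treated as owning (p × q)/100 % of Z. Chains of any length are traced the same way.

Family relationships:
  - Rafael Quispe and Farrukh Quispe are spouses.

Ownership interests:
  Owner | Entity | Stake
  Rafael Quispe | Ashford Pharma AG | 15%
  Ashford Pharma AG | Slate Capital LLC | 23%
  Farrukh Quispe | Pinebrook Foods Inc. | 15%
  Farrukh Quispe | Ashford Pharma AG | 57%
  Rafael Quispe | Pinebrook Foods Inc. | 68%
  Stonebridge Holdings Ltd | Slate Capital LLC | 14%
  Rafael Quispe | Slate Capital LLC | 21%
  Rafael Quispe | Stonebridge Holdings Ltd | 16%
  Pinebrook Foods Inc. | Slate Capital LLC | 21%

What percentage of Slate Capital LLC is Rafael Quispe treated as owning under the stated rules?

57.23%

By spousal attribution (R1), Rafael Quispe is treated as also owning Farrukh Quispe's interest in Ashford Pharma AG, giving 15% + 57% = 72%.
By spousal attribution (R1), Rafael Quispe is treated as also owning Farrukh Quispe's interest in Pinebrook Foods Inc, giving 68% + 15% = 83%.
Chain via Stonebridge Holdings Ltd (R3): 16% × 14% = 2.24% of Slate Capital LLC.
Chain via Ashford Pharma AG (R3): 72% × 23% = 16.56% of Slate Capital LLC.
Chain via Pinebrook Foods Inc. (R3): 83% × 21% = 17.43% of Slate Capital LLC.
Direct interest in Slate Capital LLC: 21%.
Aggregating (R2): 2.24% + 16.56% + 17.43% + 21% = 57.23%.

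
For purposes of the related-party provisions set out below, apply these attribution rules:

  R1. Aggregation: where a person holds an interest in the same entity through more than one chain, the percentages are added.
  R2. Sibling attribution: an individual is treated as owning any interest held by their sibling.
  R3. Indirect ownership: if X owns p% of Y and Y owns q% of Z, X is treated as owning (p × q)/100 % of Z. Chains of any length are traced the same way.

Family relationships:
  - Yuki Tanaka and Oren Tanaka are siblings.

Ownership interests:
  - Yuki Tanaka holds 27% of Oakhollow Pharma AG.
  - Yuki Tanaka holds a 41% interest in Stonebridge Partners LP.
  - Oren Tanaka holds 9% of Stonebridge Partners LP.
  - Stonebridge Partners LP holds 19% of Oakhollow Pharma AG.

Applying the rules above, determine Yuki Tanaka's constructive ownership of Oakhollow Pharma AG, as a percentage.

36.5%

By sibling attribution (R2), Yuki Tanaka is treated as also owning Oren Tanaka's interest in Stonebridge Partners LP, giving 41% + 9% = 50%.
Chain via Stonebridge Partners LP (R3): 50% × 19% = 9.5% of Oakhollow Pharma AG.
Direct interest in Oakhollow Pharma AG: 27%.
Aggregating (R1): 9.5% + 27% = 36.5%.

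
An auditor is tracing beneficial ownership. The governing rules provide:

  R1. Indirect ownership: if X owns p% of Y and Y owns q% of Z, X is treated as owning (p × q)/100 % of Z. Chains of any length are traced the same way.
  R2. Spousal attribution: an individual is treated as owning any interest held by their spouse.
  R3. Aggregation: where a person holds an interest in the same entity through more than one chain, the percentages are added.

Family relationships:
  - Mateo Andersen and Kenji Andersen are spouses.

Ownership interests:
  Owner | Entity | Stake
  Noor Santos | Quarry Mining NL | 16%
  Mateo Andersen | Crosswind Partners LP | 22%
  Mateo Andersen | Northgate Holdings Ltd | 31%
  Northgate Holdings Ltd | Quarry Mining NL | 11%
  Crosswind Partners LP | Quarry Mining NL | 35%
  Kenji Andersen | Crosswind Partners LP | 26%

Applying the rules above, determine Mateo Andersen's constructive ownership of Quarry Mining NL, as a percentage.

By spousal attribution (R2), Mateo Andersen is treated as also owning Kenji Andersen's interest in Crosswind Partners LP, giving 22% + 26% = 48%.
Chain via Northgate Holdings Ltd (R1): 31% × 11% = 3.41% of Quarry Mining NL.
Chain via Crosswind Partners LP (R1): 48% × 35% = 16.8% of Quarry Mining NL.
Aggregating (R3): 3.41% + 16.8% = 20.21%.

20.21%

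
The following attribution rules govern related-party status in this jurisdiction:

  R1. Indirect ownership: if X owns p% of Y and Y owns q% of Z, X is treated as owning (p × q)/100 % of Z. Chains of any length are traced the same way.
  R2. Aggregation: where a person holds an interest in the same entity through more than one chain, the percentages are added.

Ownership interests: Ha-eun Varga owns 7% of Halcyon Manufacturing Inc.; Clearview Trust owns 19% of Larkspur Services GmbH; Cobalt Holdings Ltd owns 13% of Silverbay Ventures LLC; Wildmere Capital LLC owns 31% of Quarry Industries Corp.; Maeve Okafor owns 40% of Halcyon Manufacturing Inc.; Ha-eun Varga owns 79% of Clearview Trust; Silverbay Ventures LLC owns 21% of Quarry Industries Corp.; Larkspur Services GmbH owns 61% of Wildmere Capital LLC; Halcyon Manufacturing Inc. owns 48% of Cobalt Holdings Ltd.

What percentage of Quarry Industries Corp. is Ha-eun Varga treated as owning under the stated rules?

Chain via Halcyon Manufacturing Inc. → Cobalt Holdings Ltd → Silverbay Ventures LLC (R1): 7% × 48% × 13% × 21% = 0.091728% of Quarry Industries Corp.
Chain via Clearview Trust → Larkspur Services GmbH → Wildmere Capital LLC (R1): 79% × 19% × 61% × 31% = 2.838391% of Quarry Industries Corp.
Aggregating (R2): 0.091728% + 2.838391% = 2.930119%.

2.930119%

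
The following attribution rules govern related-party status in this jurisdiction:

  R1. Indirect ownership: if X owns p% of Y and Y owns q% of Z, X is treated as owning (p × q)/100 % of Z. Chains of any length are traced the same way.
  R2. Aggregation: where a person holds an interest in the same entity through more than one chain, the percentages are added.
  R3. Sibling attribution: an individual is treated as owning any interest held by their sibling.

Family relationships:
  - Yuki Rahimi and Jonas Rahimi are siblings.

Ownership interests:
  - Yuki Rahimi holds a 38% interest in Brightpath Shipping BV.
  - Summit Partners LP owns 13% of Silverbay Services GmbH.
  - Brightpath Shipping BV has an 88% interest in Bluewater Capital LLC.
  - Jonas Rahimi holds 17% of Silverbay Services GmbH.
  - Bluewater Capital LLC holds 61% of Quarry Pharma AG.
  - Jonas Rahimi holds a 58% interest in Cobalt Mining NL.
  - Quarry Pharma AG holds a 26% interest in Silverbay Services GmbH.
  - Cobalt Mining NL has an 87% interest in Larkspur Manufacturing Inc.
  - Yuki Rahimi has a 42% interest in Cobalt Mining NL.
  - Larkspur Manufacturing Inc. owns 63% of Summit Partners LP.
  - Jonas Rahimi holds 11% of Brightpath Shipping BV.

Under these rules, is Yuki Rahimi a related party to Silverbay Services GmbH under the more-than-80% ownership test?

No

By sibling attribution (R3), Yuki Rahimi is treated as also owning Jonas Rahimi's interest in Brightpath Shipping BV, giving 38% + 11% = 49%.
By sibling attribution (R3), Yuki Rahimi is treated as also owning Jonas Rahimi's interest in Cobalt Mining NL, giving 42% + 58% = 100%.
By sibling attribution (R3), Yuki Rahimi is treated as owning Jonas Rahimi's 17% interest in Silverbay Services GmbH.
Chain via Brightpath Shipping BV → Bluewater Capital LLC → Quarry Pharma AG (R1): 49% × 88% × 61% × 26% = 6.838832% of Silverbay Services GmbH.
Chain via Cobalt Mining NL → Larkspur Manufacturing Inc. → Summit Partners LP (R1): 100% × 87% × 63% × 13% = 7.1253% of Silverbay Services GmbH.
Direct interest in Silverbay Services GmbH: 17%.
Aggregating (R2): 6.838832% + 7.1253% + 17% = 30.964132%.
30.964132% does not exceed the 80% threshold, so Yuki is not a related party to Silverbay Services GmbH.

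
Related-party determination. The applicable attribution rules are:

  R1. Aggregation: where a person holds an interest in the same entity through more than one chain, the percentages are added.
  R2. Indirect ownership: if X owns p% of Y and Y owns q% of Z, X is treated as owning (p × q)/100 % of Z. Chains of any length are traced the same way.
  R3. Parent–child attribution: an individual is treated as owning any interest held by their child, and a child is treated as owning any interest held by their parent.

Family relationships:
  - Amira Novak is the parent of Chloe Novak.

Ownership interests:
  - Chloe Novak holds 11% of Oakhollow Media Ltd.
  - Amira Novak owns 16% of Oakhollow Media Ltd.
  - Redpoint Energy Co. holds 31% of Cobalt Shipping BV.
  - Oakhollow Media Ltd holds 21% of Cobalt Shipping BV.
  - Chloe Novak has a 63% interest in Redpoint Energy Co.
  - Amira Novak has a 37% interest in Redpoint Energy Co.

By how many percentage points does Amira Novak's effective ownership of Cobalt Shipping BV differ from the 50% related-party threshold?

By parent–child attribution (R3), Amira Novak is treated as also owning Chloe Novak's interest in Redpoint Energy Co, giving 37% + 63% = 100%.
By parent–child attribution (R3), Amira Novak is treated as also owning Chloe Novak's interest in Oakhollow Media Ltd, giving 16% + 11% = 27%.
Chain via Redpoint Energy Co. (R2): 100% × 31% = 31% of Cobalt Shipping BV.
Chain via Oakhollow Media Ltd (R2): 27% × 21% = 5.67% of Cobalt Shipping BV.
Aggregating (R1): 31% + 5.67% = 36.67%.
36.67% falls short of the 50% threshold by 13.33 percentage points.

13.33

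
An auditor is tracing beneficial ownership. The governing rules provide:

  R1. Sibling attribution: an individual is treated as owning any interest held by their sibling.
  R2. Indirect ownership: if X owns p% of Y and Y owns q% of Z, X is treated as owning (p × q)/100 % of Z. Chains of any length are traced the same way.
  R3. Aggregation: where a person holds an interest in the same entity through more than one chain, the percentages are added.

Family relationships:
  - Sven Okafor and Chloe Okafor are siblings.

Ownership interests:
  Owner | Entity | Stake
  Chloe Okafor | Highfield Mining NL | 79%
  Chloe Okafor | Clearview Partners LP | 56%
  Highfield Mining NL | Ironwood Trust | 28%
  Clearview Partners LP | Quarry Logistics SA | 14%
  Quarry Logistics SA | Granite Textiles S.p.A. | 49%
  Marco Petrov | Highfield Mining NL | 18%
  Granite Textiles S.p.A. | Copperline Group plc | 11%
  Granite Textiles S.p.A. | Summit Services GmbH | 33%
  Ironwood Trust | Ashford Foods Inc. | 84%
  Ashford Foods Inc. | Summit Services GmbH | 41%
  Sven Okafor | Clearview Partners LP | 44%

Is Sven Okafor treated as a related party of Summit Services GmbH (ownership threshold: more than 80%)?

By sibling attribution (R1), Sven Okafor is treated as also owning Chloe Okafor's interest in Clearview Partners LP, giving 44% + 56% = 100%.
By sibling attribution (R1), Sven Okafor is treated as owning Chloe Okafor's 79% interest in Highfield Mining NL.
Chain via Clearview Partners LP → Quarry Logistics SA → Granite Textiles S.p.A. (R2): 100% × 14% × 49% × 33% = 2.2638% of Summit Services GmbH.
Chain via Highfield Mining NL → Ironwood Trust → Ashford Foods Inc. (R2): 79% × 28% × 84% × 41% = 7.618128% of Summit Services GmbH.
Aggregating (R3): 2.2638% + 7.618128% = 9.881928%.
9.881928% does not exceed the 80% threshold, so Sven is not a related party to Summit Services GmbH.

No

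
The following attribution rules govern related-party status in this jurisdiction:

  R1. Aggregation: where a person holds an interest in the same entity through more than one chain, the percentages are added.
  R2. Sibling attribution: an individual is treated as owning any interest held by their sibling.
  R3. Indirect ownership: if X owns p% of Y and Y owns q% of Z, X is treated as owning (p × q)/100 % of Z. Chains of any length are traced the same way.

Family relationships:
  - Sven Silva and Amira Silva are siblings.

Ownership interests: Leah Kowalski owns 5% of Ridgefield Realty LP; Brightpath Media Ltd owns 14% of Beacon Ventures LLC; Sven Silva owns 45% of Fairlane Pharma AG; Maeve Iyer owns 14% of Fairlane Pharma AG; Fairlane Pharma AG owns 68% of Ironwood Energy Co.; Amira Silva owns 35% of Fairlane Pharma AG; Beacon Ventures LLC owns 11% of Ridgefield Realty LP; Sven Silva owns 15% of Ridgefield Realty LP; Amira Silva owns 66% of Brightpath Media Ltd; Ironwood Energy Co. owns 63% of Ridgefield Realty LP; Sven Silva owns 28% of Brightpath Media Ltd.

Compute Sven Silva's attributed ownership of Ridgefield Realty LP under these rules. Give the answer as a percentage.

By sibling attribution (R2), Sven Silva is treated as also owning Amira Silva's interest in Brightpath Media Ltd, giving 28% + 66% = 94%.
By sibling attribution (R2), Sven Silva is treated as also owning Amira Silva's interest in Fairlane Pharma AG, giving 45% + 35% = 80%.
Chain via Brightpath Media Ltd → Beacon Ventures LLC (R3): 94% × 14% × 11% = 1.4476% of Ridgefield Realty LP.
Chain via Fairlane Pharma AG → Ironwood Energy Co. (R3): 80% × 68% × 63% = 34.272% of Ridgefield Realty LP.
Direct interest in Ridgefield Realty LP: 15%.
Aggregating (R1): 1.4476% + 34.272% + 15% = 50.7196%.

50.7196%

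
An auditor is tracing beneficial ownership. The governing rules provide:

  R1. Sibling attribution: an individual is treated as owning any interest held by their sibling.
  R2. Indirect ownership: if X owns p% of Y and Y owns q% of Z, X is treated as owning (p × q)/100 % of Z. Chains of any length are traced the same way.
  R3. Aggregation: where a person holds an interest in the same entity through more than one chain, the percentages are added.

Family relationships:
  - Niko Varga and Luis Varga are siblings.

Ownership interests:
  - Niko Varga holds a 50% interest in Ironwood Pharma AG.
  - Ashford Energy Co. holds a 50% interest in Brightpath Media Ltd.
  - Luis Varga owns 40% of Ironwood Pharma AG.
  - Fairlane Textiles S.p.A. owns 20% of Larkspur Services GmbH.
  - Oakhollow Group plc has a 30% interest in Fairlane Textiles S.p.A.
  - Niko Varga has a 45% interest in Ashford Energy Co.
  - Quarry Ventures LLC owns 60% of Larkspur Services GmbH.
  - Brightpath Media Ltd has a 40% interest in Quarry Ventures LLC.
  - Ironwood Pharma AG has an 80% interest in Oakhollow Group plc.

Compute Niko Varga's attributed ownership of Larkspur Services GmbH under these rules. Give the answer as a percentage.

9.72%

By sibling attribution (R1), Niko Varga is treated as also owning Luis Varga's interest in Ironwood Pharma AG, giving 50% + 40% = 90%.
Chain via Ashford Energy Co. → Brightpath Media Ltd → Quarry Ventures LLC (R2): 45% × 50% × 40% × 60% = 5.4% of Larkspur Services GmbH.
Chain via Ironwood Pharma AG → Oakhollow Group plc → Fairlane Textiles S.p.A. (R2): 90% × 80% × 30% × 20% = 4.32% of Larkspur Services GmbH.
Aggregating (R3): 5.4% + 4.32% = 9.72%.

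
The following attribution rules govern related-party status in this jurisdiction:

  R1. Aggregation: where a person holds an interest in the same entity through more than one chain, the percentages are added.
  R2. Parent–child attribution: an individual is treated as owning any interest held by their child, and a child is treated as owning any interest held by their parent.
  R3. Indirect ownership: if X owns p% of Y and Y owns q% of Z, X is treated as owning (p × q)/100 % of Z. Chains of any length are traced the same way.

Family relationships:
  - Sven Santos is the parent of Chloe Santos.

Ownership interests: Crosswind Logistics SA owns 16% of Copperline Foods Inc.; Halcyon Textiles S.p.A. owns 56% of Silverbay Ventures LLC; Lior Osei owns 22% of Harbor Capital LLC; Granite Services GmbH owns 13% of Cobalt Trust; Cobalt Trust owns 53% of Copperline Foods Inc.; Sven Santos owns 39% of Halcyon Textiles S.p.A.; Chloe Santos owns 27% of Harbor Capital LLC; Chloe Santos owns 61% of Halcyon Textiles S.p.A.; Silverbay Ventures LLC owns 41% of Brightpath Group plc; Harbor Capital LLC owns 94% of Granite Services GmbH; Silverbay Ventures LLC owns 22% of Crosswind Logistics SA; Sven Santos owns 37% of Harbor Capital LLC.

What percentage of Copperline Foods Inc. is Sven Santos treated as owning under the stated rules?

6.116224%

By parent–child attribution (R2), Sven Santos is treated as also owning Chloe Santos's interest in Halcyon Textiles S.p.A, giving 39% + 61% = 100%.
By parent–child attribution (R2), Sven Santos is treated as also owning Chloe Santos's interest in Harbor Capital LLC, giving 37% + 27% = 64%.
Chain via Halcyon Textiles S.p.A. → Silverbay Ventures LLC → Crosswind Logistics SA (R3): 100% × 56% × 22% × 16% = 1.9712% of Copperline Foods Inc.
Chain via Harbor Capital LLC → Granite Services GmbH → Cobalt Trust (R3): 64% × 94% × 13% × 53% = 4.145024% of Copperline Foods Inc.
Aggregating (R1): 1.9712% + 4.145024% = 6.116224%.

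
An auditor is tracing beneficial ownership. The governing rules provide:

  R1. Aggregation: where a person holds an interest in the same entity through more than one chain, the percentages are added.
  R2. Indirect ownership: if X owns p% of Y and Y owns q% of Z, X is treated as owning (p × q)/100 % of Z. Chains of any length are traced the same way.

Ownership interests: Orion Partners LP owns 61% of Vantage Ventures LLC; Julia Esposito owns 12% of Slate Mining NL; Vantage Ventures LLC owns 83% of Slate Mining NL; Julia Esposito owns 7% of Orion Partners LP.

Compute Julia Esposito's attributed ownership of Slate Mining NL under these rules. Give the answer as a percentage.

15.5441%

Chain via Orion Partners LP → Vantage Ventures LLC (R2): 7% × 61% × 83% = 3.5441% of Slate Mining NL.
Direct interest in Slate Mining NL: 12%.
Aggregating (R1): 3.5441% + 12% = 15.5441%.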